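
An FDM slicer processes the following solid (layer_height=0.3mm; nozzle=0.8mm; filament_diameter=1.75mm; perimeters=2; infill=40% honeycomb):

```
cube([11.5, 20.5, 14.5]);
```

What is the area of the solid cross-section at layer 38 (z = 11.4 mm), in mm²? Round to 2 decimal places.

At z = 11.4 mm: the cube is present — its section is the full 11.5×20.5 rectangle (area 235.75 mm²). Overall, the cross-section is a single solid region. Net area = 235.75 mm².

235.75 mm²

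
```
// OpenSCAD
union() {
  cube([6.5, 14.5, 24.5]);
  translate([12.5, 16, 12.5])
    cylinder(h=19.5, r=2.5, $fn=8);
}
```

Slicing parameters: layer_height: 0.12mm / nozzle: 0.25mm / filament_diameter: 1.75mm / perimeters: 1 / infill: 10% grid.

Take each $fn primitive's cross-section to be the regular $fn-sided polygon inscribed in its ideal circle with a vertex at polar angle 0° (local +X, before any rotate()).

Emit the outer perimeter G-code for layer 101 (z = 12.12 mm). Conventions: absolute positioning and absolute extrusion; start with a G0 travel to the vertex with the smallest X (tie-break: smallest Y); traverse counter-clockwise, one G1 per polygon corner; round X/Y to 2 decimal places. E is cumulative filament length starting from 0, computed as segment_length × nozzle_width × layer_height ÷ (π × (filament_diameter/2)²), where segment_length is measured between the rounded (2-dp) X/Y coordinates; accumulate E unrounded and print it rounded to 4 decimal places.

At z = 12.12 mm: the cube is present — its section is the full 6.5×14.5 rectangle; the cylinder at (12.5, 16) is not intersected at this z (z outside [12.5, 32]); Merging all regions: only the 6.5×14.5 cube is present, so the union is just that shape — 1 connected region. The outline is a single polygon with 4 vertices. Extrusion per mm of travel: 0.25 × 0.12 / (π × 0.875²) = 0.012473. Accumulating E over each segment gives final E = 0.5238.

G0 X0.00 Y0.00 Z12.12
G1 X6.50 Y0.00 E0.0811
G1 X6.50 Y14.50 E0.2619
G1 X0.00 Y14.50 E0.3430
G1 X0.00 Y0.00 E0.5238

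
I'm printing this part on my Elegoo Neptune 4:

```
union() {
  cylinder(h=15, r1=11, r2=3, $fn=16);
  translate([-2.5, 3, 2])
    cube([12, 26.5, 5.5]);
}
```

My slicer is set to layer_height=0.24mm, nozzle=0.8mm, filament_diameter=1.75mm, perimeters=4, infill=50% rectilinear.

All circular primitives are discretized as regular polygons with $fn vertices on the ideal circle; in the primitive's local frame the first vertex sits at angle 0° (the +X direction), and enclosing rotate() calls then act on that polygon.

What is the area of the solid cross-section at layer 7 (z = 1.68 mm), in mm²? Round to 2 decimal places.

312.55 mm²

At z = 1.68 mm: the cone contributes a regular 16-gon of circumradius 10.104 (interpolated between r1=11 and r2=3 at t=0.112) (area = (16/2)·10.104²·sin(360°/16) = 312.55 mm²); the cube at (-2.5, 3) is absent (z outside [2, 7.5]); Merging all regions: only the cone is present, so the union is just that shape — area = 312.55 mm². Overall, the cross-section is a single solid region. Net area = 312.55 mm².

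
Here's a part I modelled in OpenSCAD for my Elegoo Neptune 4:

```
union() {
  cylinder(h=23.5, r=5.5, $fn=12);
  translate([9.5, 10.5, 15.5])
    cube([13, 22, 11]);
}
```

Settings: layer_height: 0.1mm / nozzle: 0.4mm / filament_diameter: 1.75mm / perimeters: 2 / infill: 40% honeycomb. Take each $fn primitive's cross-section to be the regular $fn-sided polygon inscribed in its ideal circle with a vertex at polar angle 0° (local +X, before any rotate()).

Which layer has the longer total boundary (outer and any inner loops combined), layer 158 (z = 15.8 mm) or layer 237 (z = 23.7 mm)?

layer 158 (z = 15.8 mm)

Layer 158 (z = 15.8): the r=5.5 cylinder contributes a regular 12-gon of circumradius 5.5 (perimeter = 2·12·5.500·sin(180°/12) = 34.16 mm); the cube at (9.5, 10.5) is present — its section is the full 13×22 rectangle (perimeter 70.00 mm); Merging all regions: the 2 present regions are separate (no shared area or edge), so areas and boundary lengths simply add and each stays a separate island — boundary = 104.16 mm. So its perimeter = 104.16 mm. Layer 237 (z = 23.7): the cylinder is not intersected at this z (z outside [0, 23.5]); the 13×22 cube at (9.5, 10.5) contributes its full rectangle (perimeter 70.00 mm); Combining (union): only the 13×22 cube at (9.5, 10.5) is present, so the union is just that shape — boundary = 70.00 mm. So its perimeter = 70.00 mm. Layer 158 is larger (104.16 vs 70.00 mm).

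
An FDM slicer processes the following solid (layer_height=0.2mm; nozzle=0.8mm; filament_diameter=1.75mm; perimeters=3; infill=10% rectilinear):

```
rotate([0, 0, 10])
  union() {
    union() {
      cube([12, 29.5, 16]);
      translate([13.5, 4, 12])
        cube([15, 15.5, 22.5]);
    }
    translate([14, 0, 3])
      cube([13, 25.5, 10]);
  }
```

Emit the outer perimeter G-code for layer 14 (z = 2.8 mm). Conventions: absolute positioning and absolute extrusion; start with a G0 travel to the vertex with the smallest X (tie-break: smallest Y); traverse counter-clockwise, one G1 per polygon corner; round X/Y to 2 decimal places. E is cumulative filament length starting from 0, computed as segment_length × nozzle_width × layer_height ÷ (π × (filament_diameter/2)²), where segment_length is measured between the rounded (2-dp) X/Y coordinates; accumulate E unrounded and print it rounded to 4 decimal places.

At z = 2.8 mm: the 12×29.5 cube contributes its full rectangle; the cube at (13.5, 4) is absent (z outside [12, 34.5]); Taking the union: only the 12×29.5 cube is present, so the union is just that shape — 1 connected region; the cube at (14, 0) is absent (z outside [3, 13]); Combining (union): only that combined region is present, so the union is just that shape — 1 connected region; (rotated 10° about Z; rotation is an isometry so areas/perimeters/island counts are preserved). The outline is a single polygon with 4 vertices. Extrusion per mm of travel: 0.8 × 0.2 / (π × 0.875²) = 0.066520. Accumulating E over each segment gives final E = 5.5219.

G0 X-5.12 Y29.05 Z2.80
G1 X0.00 Y0.00 E1.9622
G1 X11.82 Y2.08 E2.7605
G1 X6.70 Y31.14 E4.7234
G1 X-5.12 Y29.05 E5.5219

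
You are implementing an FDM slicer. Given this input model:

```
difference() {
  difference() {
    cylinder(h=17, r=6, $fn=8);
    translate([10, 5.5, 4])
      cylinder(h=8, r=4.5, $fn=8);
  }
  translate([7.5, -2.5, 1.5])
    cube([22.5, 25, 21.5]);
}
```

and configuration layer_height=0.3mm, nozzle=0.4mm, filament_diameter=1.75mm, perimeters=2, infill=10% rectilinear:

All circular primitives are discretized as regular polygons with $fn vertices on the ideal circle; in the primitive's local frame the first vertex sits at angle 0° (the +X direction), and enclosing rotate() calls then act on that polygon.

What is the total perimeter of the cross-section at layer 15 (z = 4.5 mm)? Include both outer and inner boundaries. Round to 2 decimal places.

36.74 mm

At z = 4.5 mm: the r=6 cylinder gives a regular 8-gon of circumradius 6 (constant along its height) (perimeter = 2·8·6.000·sin(180°/8) = 36.74 mm); the r=4.5 cylinder at (10, 5.5) gives a regular 8-gon of circumradius 4.5 (constant along its height) (perimeter = 2·8·4.500·sin(180°/8) = 27.55 mm); After the difference (first − rest): starting from the r=6 cylinder, the r=4.5 cylinder at (10, 5.5) misses the remaining region (no effect) — boundary = 36.74 mm; the cube at (7.5, -2.5) is present — its section is the full 22.5×25 rectangle (perimeter 95.00 mm); Taking the first minus the rest: starting from that combined region, the 22.5×25 cube at (7.5, -2.5) misses the remaining region (no effect) — boundary = 36.74 mm. Overall, the cross-section is a single solid region. Total boundary length (outer) = 36.74 mm.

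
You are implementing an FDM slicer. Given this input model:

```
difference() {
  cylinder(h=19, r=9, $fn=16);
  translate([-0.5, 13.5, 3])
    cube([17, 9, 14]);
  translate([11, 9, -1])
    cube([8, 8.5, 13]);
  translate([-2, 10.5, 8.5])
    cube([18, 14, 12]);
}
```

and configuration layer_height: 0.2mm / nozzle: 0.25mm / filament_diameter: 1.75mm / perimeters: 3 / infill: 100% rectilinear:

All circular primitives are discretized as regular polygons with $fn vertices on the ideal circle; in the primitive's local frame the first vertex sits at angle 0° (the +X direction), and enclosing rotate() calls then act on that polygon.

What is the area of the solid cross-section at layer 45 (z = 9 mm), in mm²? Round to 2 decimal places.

247.98 mm²

At z = 9 mm: the r=9 cylinder gives a regular 16-gon of circumradius 9 (constant along its height) (area = (16/2)·9.000²·sin(360°/16) = 247.98 mm²); the 17×9 cube at (-0.5, 13.5) contributes its full rectangle (area 153.00 mm²); the cube at (11, 9) is present — its section is the full 8×8.5 rectangle (area 68.00 mm²); the cube at (-2, 10.5) (footprint 18×14) is included at this height (area 252.00 mm²); Subtracting the remaining from the first: starting from the r=9 cylinder (247.98 mm²), the 17×9 cube at (-0.5, 13.5) misses the remaining region (no effect); the 8×8.5 cube at (11, 9) misses the remaining region (no effect); the 18×14 cube at (-2, 10.5) misses the remaining region (no effect) — area = 247.98 mm². Overall, the cross-section is a single solid region. Net area = 247.98 mm².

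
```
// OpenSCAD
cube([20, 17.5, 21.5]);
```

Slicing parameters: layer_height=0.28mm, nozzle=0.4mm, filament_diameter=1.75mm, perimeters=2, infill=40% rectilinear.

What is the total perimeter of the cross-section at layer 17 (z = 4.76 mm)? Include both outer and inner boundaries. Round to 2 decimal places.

75.00 mm

At z = 4.76 mm: the cube (footprint 20×17.5) is included at this height (perimeter 75.00 mm). Overall, the cross-section is a single solid region. Total boundary length (outer) = 75.00 mm.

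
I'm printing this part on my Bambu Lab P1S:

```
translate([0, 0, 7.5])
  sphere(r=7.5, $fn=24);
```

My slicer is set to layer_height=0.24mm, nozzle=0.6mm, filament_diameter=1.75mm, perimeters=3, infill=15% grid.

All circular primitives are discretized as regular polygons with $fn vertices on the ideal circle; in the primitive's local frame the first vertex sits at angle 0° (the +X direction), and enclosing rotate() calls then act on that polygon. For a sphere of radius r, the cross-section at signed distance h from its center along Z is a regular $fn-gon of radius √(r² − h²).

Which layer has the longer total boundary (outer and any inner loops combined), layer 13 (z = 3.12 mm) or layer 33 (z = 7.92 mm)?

layer 33 (z = 7.92 mm)

Layer 13 (z = 3.12): the sphere: section is a regular 24-gon, circumradius = √(r²−h²) = √(7.5²−4.38²) = 6.088 (perimeter = 2·24·6.088·sin(180°/24) = 38.14 mm). So its perimeter = 38.14 mm. Layer 33 (z = 7.92): the r=7.5 sphere slices to a regular 24-gon of circumradius 7.488 (√(r²−h²) with h=0.42 from center) (perimeter = 2·24·7.488·sin(180°/24) = 46.92 mm). So its perimeter = 46.92 mm. Layer 33 is larger (46.92 vs 38.14 mm).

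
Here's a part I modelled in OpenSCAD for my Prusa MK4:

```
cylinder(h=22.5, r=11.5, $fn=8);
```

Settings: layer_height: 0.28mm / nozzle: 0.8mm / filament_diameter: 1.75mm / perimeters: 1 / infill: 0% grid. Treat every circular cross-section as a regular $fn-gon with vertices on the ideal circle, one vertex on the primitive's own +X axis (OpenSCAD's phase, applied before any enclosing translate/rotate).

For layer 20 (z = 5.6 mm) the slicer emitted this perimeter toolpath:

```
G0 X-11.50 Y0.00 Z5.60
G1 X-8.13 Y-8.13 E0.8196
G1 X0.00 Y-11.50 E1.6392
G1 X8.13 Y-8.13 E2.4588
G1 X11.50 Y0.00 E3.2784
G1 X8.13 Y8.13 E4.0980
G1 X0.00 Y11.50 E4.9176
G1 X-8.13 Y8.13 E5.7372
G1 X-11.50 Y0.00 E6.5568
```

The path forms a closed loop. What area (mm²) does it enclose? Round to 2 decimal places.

373.98 mm²

Apply the shoelace formula to the sequence of (X, Y) vertices; enclosed area = 373.98 mm².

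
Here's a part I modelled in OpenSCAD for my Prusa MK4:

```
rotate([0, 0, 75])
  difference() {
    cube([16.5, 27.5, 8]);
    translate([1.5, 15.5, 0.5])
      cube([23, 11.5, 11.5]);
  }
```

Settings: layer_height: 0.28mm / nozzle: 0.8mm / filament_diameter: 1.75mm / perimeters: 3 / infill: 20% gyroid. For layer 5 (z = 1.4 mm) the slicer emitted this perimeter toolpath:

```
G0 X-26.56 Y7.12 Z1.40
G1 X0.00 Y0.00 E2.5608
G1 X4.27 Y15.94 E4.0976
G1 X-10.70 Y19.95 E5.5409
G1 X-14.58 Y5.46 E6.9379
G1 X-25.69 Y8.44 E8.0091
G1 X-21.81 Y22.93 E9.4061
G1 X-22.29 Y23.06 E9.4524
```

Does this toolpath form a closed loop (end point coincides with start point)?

no

Start point (G0): (-26.56, 7.12). End point (last G1): the path does not return to the start — open.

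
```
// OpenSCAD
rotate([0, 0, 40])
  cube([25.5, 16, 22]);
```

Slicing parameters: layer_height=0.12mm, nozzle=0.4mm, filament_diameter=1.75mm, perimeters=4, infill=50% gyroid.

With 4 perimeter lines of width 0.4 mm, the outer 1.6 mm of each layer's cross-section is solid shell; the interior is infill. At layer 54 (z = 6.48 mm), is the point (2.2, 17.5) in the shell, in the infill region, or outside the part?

infill

At z = 6.48 mm: the cube is present — its section is the full 25.5×16 rectangle; (whole slice rotated 40° about Z — lengths, areas and connectivity unchanged). Overall, the cross-section is a single solid region. Undo the 40° rotation: the query point maps to (12.934, 11.992) in the un-rotated model frame. The nearest boundary edge runs (25.50, 16.00)→(0.00, 16.00); distance from the point to it = 4.01 mm. The point is inside the cross-section and 4.01 mm from the nearest boundary — more than the 1.6 mm shell width (4 × 0.4), so it's in the infill interior.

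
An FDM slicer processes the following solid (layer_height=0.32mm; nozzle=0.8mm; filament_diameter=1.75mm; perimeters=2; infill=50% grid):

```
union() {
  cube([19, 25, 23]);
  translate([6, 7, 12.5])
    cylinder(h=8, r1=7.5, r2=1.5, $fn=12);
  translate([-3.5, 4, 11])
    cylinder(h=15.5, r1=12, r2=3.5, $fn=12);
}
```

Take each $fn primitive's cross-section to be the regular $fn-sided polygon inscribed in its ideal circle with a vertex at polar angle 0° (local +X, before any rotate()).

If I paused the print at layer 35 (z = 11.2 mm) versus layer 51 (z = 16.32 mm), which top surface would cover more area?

layer 35 (z = 11.2 mm)

Layer 35 (z = 11.2): the cube (footprint 19×25) is included at this height (area 475.00 mm²); the cone at (6, 7) is absent (z outside [12.5, 20.5]); the cone at (-3.5, 4) contributes a regular 12-gon of circumradius 11.890 (interpolated between r1=12 and r2=3.5 at t=0.013) (area = (12/2)·11.890²·sin(360°/12) = 424.14 mm²); Combining (union): the regions partially overlap — summed areas 899.14 mm² minus the doubly-counted overlap 97.48 mm² gives 801.66 mm² — area = 801.66 mm². So its area = 801.66 mm². Layer 51 (z = 16.32): the cube (footprint 19×25) is included at this height (area 475.00 mm²); the cone at (6, 7): at t=0.478 of its height the radius interpolates to r₁+(r₂−r₁)t = 4.635, giving a regular 12-gon of that circumradius (area = (12/2)·4.635²·sin(360°/12) = 64.45 mm²); the cone at (-3.5, 4) (r1=12→r2=3.5) has section circumradius 9.083 here — a regular 12-gon (area = (12/2)·9.083²·sin(360°/12) = 247.48 mm²); Merging all regions: the regions partially overlap — summed areas 786.93 mm² minus the doubly-counted overlap 116.36 mm² gives 670.57 mm² — area = 670.57 mm². So its area = 670.57 mm². Layer 35 is larger (801.66 vs 670.57 mm²).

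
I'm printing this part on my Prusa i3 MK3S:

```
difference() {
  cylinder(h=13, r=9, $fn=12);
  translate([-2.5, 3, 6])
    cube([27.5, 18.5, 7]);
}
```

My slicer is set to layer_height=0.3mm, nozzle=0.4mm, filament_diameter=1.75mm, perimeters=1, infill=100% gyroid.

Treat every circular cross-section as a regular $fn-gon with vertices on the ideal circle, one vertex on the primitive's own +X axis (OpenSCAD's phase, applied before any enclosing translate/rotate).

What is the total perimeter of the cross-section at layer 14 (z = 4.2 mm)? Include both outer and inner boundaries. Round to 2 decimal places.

55.90 mm

At z = 4.2 mm: the r=9 cylinder gives a regular 12-gon of circumradius 9 (constant along its height) (perimeter = 2·12·9.000·sin(180°/12) = 55.90 mm); the cube at (-2.5, 3) does not reach this height (z outside [6, 13]); After the difference (first − rest): none of the subtracted shapes is present at this height, so the r=9 cylinder is unchanged — boundary = 55.90 mm. Overall, the cross-section is a single solid region. Total boundary length (outer) = 55.90 mm.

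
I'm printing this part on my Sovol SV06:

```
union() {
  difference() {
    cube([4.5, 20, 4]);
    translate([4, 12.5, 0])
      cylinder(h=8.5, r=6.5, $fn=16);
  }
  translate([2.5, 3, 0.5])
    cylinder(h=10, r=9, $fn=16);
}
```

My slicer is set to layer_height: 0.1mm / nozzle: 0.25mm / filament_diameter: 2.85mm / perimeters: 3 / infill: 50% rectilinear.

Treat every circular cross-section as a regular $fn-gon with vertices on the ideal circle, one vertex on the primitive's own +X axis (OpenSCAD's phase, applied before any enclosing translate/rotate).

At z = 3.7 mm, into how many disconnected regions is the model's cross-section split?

2

At z = 3.7 mm: the cube is present — its section is the full 4.5×20 rectangle; the r=6.5 cylinder at (4, 12.5) contributes a regular 16-gon of circumradius 6.5; Subtracting the remaining from the first: starting from the 4.5×20 cube, the r=6.5 cylinder at (4, 12.5) partially overlaps it — only the 54.19 mm² overlap (of its 129.35 mm²) is removed, clipping the outline — 2 connected regions; the r=9 cylinder at (2.5, 3) gives a regular 16-gon of circumradius 9 (constant along its height); Combining (union): the regions partially overlap (shared area 29.15 mm²), so overlapping operands fuse into one piece — 2 connected regions. The result has 2 disconnected regions.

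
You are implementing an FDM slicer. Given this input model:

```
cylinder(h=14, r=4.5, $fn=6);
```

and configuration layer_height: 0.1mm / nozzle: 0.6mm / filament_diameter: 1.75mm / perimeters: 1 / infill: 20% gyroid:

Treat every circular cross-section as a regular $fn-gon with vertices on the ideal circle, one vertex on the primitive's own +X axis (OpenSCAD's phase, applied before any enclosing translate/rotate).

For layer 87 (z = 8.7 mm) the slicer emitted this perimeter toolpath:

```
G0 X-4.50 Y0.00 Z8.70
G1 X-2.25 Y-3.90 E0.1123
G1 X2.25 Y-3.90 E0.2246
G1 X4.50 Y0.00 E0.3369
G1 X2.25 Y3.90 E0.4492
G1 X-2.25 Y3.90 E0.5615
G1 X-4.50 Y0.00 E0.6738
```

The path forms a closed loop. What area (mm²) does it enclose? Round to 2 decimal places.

52.65 mm²

Apply the shoelace formula to the sequence of (X, Y) vertices; enclosed area = 52.65 mm².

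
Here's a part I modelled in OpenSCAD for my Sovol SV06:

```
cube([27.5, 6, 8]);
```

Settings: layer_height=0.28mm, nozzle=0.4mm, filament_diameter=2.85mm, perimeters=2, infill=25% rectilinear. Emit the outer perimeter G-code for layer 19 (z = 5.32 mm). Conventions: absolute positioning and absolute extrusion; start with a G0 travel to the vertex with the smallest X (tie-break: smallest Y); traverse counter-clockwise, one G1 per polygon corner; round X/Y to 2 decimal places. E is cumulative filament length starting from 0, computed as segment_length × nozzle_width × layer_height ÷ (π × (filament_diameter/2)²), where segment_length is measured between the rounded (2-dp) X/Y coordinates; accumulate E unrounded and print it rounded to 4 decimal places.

At z = 5.32 mm: the cube is present — its section is the full 27.5×6 rectangle. The outline is a single polygon with 4 vertices. Extrusion per mm of travel: 0.4 × 0.28 / (π × 1.425²) = 0.017557. Accumulating E over each segment gives final E = 1.1763.

G0 X0.00 Y0.00 Z5.32
G1 X27.50 Y0.00 E0.4828
G1 X27.50 Y6.00 E0.5881
G1 X0.00 Y6.00 E1.0709
G1 X0.00 Y0.00 E1.1763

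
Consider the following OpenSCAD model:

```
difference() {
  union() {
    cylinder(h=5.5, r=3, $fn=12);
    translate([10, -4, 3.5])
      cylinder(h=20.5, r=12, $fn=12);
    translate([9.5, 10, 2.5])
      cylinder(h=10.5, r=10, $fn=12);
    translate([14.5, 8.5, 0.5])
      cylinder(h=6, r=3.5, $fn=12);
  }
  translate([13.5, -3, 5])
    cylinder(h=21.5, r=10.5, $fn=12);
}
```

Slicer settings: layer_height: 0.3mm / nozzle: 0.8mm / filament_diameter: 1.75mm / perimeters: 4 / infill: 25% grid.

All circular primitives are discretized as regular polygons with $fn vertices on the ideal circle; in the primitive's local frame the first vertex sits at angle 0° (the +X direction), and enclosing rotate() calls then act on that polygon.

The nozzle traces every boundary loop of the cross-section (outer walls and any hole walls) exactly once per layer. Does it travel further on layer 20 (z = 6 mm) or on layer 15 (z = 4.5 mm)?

Layer 20 (z = 6): the cylinder is not intersected at this z (z outside [0, 5.5]); the r=12 cylinder at (10, -4) gives a regular 12-gon of circumradius 12 (constant along its height) (perimeter = 2·12·12.000·sin(180°/12) = 74.54 mm); the cylinder at (9.5, 10): section is a regular 12-gon, circumradius r=10 (perimeter = 2·12·10.000·sin(180°/12) = 62.12 mm); the cylinder at (14.5, 8.5): section is a regular 12-gon, circumradius r=3.5 (perimeter = 2·12·3.500·sin(180°/12) = 21.74 mm); Combining (union): the regions partially overlap (shared area 120.81 mm²), so the edge portions inside another operand are dropped and the merged outline is re-measured after clipping — boundary = 99.59 mm; the cylinder at (13.5, -3): section is a regular 12-gon, circumradius r=10.5 (perimeter = 2·12·10.500·sin(180°/12) = 65.22 mm); Subtracting the remaining from the first: starting from that combined region, the r=10.5 cylinder at (13.5, -3) partially overlaps it — only the 298.88 mm² overlap (of its 330.75 mm²) is removed, clipping the outline — boundary = 121.08 mm. So its perimeter = 121.08 mm. Layer 15 (z = 4.5): the r=3 cylinder contributes a regular 12-gon of circumradius 3 (perimeter = 2·12·3.000·sin(180°/12) = 18.63 mm); the r=12 cylinder at (10, -4) contributes a regular 12-gon of circumradius 12 (perimeter = 2·12·12.000·sin(180°/12) = 74.54 mm); the r=10 cylinder at (9.5, 10) gives a regular 12-gon of circumradius 10 (constant along its height) (perimeter = 2·12·10.000·sin(180°/12) = 62.12 mm); the r=3.5 cylinder at (14.5, 8.5) gives a regular 12-gon of circumradius 3.5 (constant along its height) (perimeter = 2·12·3.500·sin(180°/12) = 21.74 mm); Taking the union: the regions partially overlap (shared area 139.18 mm²), so the edge portions inside another operand are dropped and the merged outline is re-measured after clipping — boundary = 101.82 mm; the cylinder at (13.5, -3) is absent (z outside [5, 26.5]); Taking the first minus the rest: none of the subtracted shapes is present at this height, so that combined region is unchanged — boundary = 101.82 mm. So its perimeter = 101.82 mm. Layer 20 is larger (121.08 vs 101.82 mm).

layer 20 (z = 6 mm)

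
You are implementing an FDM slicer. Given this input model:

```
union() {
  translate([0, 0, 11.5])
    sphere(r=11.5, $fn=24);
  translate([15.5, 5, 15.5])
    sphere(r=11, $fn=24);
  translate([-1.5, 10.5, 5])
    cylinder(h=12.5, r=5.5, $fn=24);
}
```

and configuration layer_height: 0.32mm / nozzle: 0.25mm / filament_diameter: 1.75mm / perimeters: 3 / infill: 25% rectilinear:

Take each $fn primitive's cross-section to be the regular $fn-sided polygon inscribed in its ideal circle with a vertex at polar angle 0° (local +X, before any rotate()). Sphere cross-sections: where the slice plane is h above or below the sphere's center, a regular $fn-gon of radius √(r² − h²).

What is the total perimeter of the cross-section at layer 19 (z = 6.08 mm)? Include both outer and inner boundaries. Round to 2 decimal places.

At z = 6.08 mm: the r=11.5 sphere slices to a regular 24-gon of circumradius 10.143 (√(r²−h²) with h=5.42 from center) (perimeter = 2·24·10.143·sin(180°/24) = 63.55 mm); the r=11 sphere at (15.5, 5) slices to a regular 24-gon of circumradius 5.680 (√(r²−h²) with h=9.42 from center) (perimeter = 2·24·5.680·sin(180°/24) = 35.59 mm); the cylinder at (-1.5, 10.5): section is a regular 24-gon, circumradius r=5.5 (perimeter = 2·24·5.500·sin(180°/24) = 34.46 mm); Combining (union): the regions partially overlap (shared area 36.11 mm²), so the edge portions inside another operand are dropped and the merged outline is re-measured after clipping — boundary = 109.54 mm. Overall, the cross-section has 2 separate islands. Total boundary length (outer) = 109.54 mm.

109.54 mm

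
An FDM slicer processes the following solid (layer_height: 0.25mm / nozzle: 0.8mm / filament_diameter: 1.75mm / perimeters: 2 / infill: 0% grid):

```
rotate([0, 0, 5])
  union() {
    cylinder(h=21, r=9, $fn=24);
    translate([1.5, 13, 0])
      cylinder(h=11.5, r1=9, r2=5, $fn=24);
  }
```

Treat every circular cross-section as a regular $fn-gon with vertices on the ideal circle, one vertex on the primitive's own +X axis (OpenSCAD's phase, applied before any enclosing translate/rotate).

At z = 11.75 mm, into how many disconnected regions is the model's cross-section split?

At z = 11.75 mm: the r=9 cylinder contributes a regular 24-gon of circumradius 9; the cone at (1.5, 13) does not reach this height (z outside [0, 11.5]); Taking the union: only the r=9 cylinder is present, so the union is just that shape — 1 connected region; (rotated 5° about Z; rotation is an isometry so areas/perimeters/island counts are preserved). The result has 1 disconnected region.

1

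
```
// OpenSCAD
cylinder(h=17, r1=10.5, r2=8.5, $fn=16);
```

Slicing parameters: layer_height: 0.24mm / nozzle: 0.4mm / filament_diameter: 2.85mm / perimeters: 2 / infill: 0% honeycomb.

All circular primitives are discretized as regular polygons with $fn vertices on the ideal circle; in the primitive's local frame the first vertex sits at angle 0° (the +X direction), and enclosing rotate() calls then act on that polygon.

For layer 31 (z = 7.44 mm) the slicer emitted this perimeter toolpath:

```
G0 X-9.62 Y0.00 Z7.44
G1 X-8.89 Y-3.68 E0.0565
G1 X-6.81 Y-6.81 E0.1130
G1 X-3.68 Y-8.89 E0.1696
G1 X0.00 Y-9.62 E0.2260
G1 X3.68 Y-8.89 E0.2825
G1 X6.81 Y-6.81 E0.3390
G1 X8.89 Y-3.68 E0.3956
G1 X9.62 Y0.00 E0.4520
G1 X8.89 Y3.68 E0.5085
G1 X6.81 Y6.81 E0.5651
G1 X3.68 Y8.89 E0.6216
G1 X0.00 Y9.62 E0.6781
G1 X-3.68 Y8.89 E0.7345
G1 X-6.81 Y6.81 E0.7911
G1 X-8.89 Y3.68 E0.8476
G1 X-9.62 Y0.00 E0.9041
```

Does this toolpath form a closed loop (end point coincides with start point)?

yes

Start point (G0): (-9.62, 0.00). End point (last G1): the path returns to the start — closed.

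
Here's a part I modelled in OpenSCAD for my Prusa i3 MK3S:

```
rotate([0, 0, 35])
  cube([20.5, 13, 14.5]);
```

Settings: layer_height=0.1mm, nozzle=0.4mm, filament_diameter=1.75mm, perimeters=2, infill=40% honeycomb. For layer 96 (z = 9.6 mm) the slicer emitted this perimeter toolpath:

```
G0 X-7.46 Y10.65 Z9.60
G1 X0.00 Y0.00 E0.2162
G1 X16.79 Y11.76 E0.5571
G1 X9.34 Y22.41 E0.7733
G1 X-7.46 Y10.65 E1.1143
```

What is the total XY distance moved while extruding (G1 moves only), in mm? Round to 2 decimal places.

67.01 mm

Sum the Euclidean lengths of each G1 segment: total = 67.01 mm.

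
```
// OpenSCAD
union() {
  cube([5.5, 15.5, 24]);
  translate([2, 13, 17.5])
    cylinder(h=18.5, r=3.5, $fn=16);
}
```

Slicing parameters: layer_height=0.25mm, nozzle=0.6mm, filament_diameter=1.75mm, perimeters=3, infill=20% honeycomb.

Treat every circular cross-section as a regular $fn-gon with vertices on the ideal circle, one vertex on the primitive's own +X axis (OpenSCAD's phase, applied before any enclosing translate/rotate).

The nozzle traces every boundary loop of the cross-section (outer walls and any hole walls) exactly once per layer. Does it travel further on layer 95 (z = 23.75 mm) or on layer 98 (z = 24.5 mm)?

layer 95 (z = 23.75 mm)

Layer 95 (z = 23.75): the cube is present — its section is the full 5.5×15.5 rectangle (perimeter 42.00 mm); the r=3.5 cylinder at (2, 13) contributes a regular 16-gon of circumradius 3.5 (perimeter = 2·16·3.500·sin(180°/16) = 21.85 mm); Combining (union): the regions partially overlap (shared area 28.69 mm²), so the edge portions inside another operand are dropped and the merged outline is re-measured after clipping — boundary = 43.72 mm. So its perimeter = 43.72 mm. Layer 98 (z = 24.5): the cube is not intersected at this z (z outside [0, 24]); the r=3.5 cylinder at (2, 13) contributes a regular 16-gon of circumradius 3.5 (perimeter = 2·16·3.500·sin(180°/16) = 21.85 mm); Merging all regions: only the r=3.5 cylinder at (2, 13) is present, so the union is just that shape — boundary = 21.85 mm. So its perimeter = 21.85 mm. Layer 95 is larger (43.72 vs 21.85 mm).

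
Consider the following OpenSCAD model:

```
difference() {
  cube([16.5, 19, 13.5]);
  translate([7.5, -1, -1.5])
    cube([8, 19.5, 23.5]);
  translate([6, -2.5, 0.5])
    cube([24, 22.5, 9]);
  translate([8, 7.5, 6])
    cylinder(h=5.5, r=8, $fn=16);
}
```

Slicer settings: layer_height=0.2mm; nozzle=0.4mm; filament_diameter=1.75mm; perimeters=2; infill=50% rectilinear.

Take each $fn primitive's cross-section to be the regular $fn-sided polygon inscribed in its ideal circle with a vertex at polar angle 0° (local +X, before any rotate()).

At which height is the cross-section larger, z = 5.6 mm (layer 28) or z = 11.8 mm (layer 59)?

layer 59 (z = 11.8 mm)

Layer 28 (z = 5.6): the cube is present — its section is the full 16.5×19 rectangle (area 313.50 mm²); the cube at (7.5, -1) (footprint 8×19.5) is included at this height (area 156.00 mm²); the cube at (6, -2.5) is present — its section is the full 24×22.5 rectangle (area 540.00 mm²); the cylinder at (8, 7.5) does not reach this height (z outside [6, 11.5]); Subtracting the remaining from the first: starting from the 16.5×19 cube (313.50 mm²), the 8×19.5 cube at (7.5, -1) partially overlaps it — only the 148.00 mm² overlap (of its 156.00 mm²) is removed, clipping the outline; the 24×22.5 cube at (6, -2.5) partially overlaps it — only the 51.50 mm² overlap (of its 540.00 mm²) is removed, clipping the outline — area = 114.00 mm². So its area = 114.00 mm². Layer 59 (z = 11.8): the cube is present — its section is the full 16.5×19 rectangle (area 313.50 mm²); the cube at (7.5, -1) is present — its section is the full 8×19.5 rectangle (area 156.00 mm²); the cube at (6, -2.5) does not reach this height (z outside [0.5, 9.5]); the cylinder at (8, 7.5) is not intersected at this z (z outside [6, 11.5]); After the difference (first − rest): starting from the 16.5×19 cube (313.50 mm²), the 8×19.5 cube at (7.5, -1) partially overlaps it — only the 148.00 mm² overlap (of its 156.00 mm²) is removed, clipping the outline — area = 165.50 mm². So its area = 165.50 mm². Layer 59 is larger (165.50 vs 114.00 mm²).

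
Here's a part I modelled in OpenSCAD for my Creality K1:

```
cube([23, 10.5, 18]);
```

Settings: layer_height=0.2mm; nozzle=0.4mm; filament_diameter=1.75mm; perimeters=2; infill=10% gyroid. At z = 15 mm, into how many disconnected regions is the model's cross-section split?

At z = 15 mm: the 23×10.5 cube contributes its full rectangle. The result has 1 disconnected region.

1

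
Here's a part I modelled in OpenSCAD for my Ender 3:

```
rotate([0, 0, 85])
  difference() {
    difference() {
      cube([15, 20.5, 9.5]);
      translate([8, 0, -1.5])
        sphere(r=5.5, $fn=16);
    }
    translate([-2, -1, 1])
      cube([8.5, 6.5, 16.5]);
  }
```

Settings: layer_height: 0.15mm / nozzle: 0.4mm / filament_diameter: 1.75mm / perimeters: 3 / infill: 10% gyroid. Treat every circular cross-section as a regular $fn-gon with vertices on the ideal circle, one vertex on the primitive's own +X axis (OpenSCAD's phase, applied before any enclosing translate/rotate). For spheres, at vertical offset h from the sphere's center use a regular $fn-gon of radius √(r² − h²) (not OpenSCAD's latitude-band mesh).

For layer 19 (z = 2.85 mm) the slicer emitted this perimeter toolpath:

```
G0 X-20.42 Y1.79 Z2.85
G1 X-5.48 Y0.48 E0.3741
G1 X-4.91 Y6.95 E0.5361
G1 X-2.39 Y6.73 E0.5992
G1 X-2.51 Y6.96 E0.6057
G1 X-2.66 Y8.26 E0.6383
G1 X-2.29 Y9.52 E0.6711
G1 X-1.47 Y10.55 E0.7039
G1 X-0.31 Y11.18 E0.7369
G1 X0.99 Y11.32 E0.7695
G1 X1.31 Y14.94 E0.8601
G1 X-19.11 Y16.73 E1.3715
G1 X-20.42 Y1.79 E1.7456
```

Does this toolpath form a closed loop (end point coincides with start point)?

yes

Start point (G0): (-20.42, 1.79). End point (last G1): the path returns to the start — closed.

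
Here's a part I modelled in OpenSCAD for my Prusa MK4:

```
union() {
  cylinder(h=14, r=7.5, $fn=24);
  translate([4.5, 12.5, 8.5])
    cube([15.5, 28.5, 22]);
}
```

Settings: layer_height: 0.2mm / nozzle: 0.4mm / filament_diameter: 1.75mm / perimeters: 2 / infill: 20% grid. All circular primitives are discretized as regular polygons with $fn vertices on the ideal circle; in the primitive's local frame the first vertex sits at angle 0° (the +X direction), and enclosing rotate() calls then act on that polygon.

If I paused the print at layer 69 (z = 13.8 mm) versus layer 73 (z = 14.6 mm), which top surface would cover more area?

Layer 69 (z = 13.8): the cylinder: section is a regular 24-gon, circumradius r=7.5 (area = (24/2)·7.500²·sin(360°/24) = 174.70 mm²); the cube at (4.5, 12.5) is present — its section is the full 15.5×28.5 rectangle (area 441.75 mm²); Taking the union: the 2 present regions are separate (no shared area or edge), so areas and boundary lengths simply add and each stays a separate island — area = 616.45 mm². So its area = 616.45 mm². Layer 73 (z = 14.6): the cylinder is absent (z outside [0, 14]); the cube at (4.5, 12.5) (footprint 15.5×28.5) is included at this height (area 441.75 mm²); Merging all regions: only the 15.5×28.5 cube at (4.5, 12.5) is present, so the union is just that shape — area = 441.75 mm². So its area = 441.75 mm². Layer 69 is larger (616.45 vs 441.75 mm²).

layer 69 (z = 13.8 mm)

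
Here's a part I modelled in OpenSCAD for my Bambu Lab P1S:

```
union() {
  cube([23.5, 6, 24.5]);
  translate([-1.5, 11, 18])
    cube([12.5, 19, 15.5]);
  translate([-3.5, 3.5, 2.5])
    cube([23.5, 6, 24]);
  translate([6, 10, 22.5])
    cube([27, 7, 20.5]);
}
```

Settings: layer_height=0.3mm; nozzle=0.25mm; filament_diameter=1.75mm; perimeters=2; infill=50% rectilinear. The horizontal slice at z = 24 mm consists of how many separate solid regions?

At z = 24 mm: the cube is present — its section is the full 23.5×6 rectangle; the cube at (-1.5, 11) is present — its section is the full 12.5×19 rectangle; the 23.5×6 cube at (-3.5, 3.5) contributes its full rectangle; the cube at (6, 10) (footprint 27×7) is included at this height; Merging all regions: the regions partially overlap (shared area 80.00 mm²), so overlapping operands fuse into one piece — 2 connected regions. The result has 2 disconnected regions.

2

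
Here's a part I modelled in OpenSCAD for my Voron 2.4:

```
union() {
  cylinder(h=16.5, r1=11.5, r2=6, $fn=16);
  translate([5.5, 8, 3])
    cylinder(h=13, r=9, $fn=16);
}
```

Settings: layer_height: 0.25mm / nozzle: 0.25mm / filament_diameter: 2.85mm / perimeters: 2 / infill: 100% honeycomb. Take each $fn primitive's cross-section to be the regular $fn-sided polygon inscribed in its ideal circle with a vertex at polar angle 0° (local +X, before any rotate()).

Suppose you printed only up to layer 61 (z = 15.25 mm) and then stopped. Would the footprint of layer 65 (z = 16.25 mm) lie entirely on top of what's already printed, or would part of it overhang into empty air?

Compare the two slices. At z = 15.25: the cone contributes a regular 16-gon of circumradius 6.417 (interpolated between r1=11.5 and r2=6 at t=0.924) (area = (16/2)·6.417²·sin(360°/16) = 126.05 mm²); the r=9 cylinder at (5.5, 8) contributes a regular 16-gon of circumradius 9 (area = (16/2)·9.000²·sin(360°/16) = 247.98 mm²); Combining (union): the regions partially overlap — summed areas 374.03 mm² minus the doubly-counted overlap 43.93 mm² gives 330.10 mm² — area = 330.10 mm². At z = 16.25: the cone contributes a regular 16-gon of circumradius 6.083 (interpolated between r1=11.5 and r2=6 at t=0.985) (area = (16/2)·6.083²·sin(360°/16) = 113.30 mm²); the cylinder at (5.5, 8) does not reach this height (z outside [3, 16]); Merging all regions: only the cone is present, so the union is just that shape — area = 113.30 mm². Checking containment: the cross-section at z = 16.25 is a subset of the cross-section at z = 15.25.

entirely on top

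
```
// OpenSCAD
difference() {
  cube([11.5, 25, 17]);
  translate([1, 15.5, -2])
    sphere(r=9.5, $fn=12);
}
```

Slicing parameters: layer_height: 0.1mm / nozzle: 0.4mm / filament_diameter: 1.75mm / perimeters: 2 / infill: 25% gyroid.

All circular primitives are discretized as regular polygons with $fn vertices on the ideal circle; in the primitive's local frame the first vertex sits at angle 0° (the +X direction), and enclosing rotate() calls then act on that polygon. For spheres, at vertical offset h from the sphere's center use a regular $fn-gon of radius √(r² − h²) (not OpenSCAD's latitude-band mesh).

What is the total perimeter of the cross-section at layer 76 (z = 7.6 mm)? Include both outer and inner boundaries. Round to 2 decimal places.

At z = 7.6 mm: the 11.5×25 cube contributes its full rectangle (perimeter 73.00 mm); the sphere at (1, 15.5) does not reach this height (|z−center|=9.600 > r=9.5); Taking the first minus the rest: none of the subtracted shapes is present at this height, so the 11.5×25 cube is unchanged — boundary = 73.00 mm. Overall, the cross-section is a single solid region. Total boundary length (outer) = 73.00 mm.

73.00 mm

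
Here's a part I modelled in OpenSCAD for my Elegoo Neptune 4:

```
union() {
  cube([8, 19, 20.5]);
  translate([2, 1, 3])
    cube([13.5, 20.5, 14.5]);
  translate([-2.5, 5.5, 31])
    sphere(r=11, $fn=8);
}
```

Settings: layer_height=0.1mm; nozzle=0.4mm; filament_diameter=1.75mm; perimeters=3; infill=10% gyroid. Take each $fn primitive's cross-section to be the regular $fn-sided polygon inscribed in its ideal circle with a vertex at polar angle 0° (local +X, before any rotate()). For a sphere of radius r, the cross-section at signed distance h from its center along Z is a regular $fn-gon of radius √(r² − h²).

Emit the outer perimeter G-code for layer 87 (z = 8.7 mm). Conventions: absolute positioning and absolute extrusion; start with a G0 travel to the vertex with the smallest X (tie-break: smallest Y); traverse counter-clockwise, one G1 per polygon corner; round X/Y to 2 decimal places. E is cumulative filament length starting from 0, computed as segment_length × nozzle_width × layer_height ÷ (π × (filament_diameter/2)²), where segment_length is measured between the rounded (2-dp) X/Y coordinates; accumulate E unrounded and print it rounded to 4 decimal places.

G0 X0.00 Y0.00 Z8.70
G1 X8.00 Y0.00 E0.1330
G1 X8.00 Y1.00 E0.1497
G1 X15.50 Y1.00 E0.2744
G1 X15.50 Y21.50 E0.6153
G1 X2.00 Y21.50 E0.8398
G1 X2.00 Y19.00 E0.8814
G1 X0.00 Y19.00 E0.9147
G1 X0.00 Y0.00 E1.2306

At z = 8.7 mm: the cube (footprint 8×19) is included at this height; the cube at (2, 1) is present — its section is the full 13.5×20.5 rectangle; the sphere at (-2.5, 5.5) is absent (|z−center|=22.300 > r=11); Taking the union: the regions partially overlap (shared area 108.00 mm²), so overlapping operands fuse into one piece — 1 connected region. The outline is a single polygon with 8 vertices. Extrusion per mm of travel: 0.4 × 0.1 / (π × 0.875²) = 0.016630. Accumulating E over each segment gives final E = 1.2306.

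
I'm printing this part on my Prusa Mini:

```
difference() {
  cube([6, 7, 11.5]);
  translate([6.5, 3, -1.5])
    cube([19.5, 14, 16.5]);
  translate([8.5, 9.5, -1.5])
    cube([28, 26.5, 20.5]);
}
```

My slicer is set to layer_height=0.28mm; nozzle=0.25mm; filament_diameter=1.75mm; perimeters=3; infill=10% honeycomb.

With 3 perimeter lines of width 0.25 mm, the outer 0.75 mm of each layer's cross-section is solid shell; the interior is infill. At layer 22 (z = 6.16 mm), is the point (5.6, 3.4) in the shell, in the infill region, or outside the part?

shell

At z = 6.16 mm: the cube is present — its section is the full 6×7 rectangle; the 19.5×14 cube at (6.5, 3) contributes its full rectangle; the 28×26.5 cube at (8.5, 9.5) contributes its full rectangle; Taking the first minus the rest: starting from the 6×7 cube, the 19.5×14 cube at (6.5, 3) misses the remaining region (no effect); the 28×26.5 cube at (8.5, 9.5) misses the remaining region (no effect) — 1 connected region. Overall, the cross-section is a single solid region. The nearest boundary edge runs (6.00, 7.00)→(6.00, 0.00); distance from the point to it = 0.40 mm. The point is inside the cross-section, 0.40 mm from the nearest boundary — within the 0.75 mm shell band (3 × 0.25).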